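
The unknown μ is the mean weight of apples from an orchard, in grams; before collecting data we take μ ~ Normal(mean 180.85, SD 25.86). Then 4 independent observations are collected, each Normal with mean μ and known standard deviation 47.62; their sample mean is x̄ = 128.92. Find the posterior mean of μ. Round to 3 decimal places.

With known σ, the Normal prior is conjugate. Weight on the data is w = (n/σ²)/(n/σ² + 1/τ₀²) = 0.00176393/(0.00176393+0.00149535) = 0.54120.
Posterior mean = w·x̄ + (1−w)·μ₀ = 0.54120·128.92 + 0.45880·180.85 = 152.745.

Posterior mean ≈ 152.745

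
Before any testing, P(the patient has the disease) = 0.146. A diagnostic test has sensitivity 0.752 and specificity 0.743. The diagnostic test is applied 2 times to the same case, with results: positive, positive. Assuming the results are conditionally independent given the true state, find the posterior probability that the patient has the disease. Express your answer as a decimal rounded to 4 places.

Posterior P(H) ≈ 0.5941

Let H be the event that the patient has the disease; start with P(H) = 0.146. P('positive'|H) = 0.752, P('positive'|¬H) = 0.257.
Update on result 1 ('positive'): P(H) ← 0.752·0.1460 / (0.752·0.1460 + 0.257·0.8540) = 0.10979/0.32927 = 0.3334.
Update on result 2 ('positive'): P(H) ← 0.752·0.3334 / (0.752·0.3334 + 0.257·0.6666) = 0.25075/0.42205 = 0.5941.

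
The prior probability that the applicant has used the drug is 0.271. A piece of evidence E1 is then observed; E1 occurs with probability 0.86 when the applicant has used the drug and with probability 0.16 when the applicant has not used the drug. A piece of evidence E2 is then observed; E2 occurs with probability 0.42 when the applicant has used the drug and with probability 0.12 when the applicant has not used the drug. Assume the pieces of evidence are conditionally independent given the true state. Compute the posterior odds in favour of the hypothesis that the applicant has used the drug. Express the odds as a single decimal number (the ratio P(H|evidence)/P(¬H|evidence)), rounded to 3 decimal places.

Posterior odds ≈ 6.993

Prior odds = 0.271/(1−0.271) = 0.37174. In log-odds, ln(0.37174) = -0.98955.
Add log likelihood ratios: ln(5.3750) + ln(3.5000) = 2.9345.
Posterior log-odds = 1.9450, so posterior odds = exp(1.9450) = 6.9934.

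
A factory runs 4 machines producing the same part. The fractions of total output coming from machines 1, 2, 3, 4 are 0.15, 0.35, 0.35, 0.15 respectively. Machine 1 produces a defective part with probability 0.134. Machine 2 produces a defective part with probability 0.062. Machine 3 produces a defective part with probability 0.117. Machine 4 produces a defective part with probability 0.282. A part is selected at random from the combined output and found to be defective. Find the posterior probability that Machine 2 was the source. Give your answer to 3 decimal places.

Tabulate prior·likelihood by source: [1] prior 0.15, lik 0.134, product 0.02010; [2] prior 0.35, lik 0.062, product 0.02170; [3] prior 0.35, lik 0.117, product 0.04095; [4] prior 0.15, lik 0.282, product 0.04230.
Normalizing constant = 0.12505; the posterior for Machine 2 is its product over the sum, 0.02170/0.12505 = 0.174.

Posterior probability ≈ 0.174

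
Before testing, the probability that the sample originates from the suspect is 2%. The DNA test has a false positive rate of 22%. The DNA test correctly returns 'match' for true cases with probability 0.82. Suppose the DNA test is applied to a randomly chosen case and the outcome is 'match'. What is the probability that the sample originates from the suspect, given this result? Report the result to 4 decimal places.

Let H be the event that the sample originates from the suspect. P(H) = 0.02, so P(¬H) = 0.98. With E the 'match' result, P(E|H) = 0.82 and P(E|¬H) = 0.22.
P(E) = 0.82·0.02 + 0.22·0.98 = 0.016400 + 0.21560 = 0.23200.
By Bayes' theorem, P(H|E) = 0.016400 / 0.23200 = 0.0707.

P(H | E) ≈ 0.0707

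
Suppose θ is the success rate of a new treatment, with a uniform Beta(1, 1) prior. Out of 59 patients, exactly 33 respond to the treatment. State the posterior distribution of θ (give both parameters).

Observing 33 successes and 26 failures updates Beta(1, 1) by adding the success and failure counts to the two shape parameters: α = 1+33 = 34, β = 1+26 = 27.

Posterior: Beta(34, 27)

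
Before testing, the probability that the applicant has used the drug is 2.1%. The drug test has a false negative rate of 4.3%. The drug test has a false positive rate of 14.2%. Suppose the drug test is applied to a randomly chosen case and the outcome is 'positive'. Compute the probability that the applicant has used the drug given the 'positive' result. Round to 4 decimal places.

Let H be the event that the applicant has used the drug. P(H) = 0.021, so P(¬H) = 0.979. With E the 'positive' result, P(E|H) = 0.957 and P(E|¬H) = 0.142.
P(E) = 0.957·0.021 + 0.142·0.979 = 0.020097 + 0.13902 = 0.15911.
By Bayes' theorem, P(H|E) = 0.020097 / 0.15911 = 0.1263.

P(H | E) ≈ 0.1263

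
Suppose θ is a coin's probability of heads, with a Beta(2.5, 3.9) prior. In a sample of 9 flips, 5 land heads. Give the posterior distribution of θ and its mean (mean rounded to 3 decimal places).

Observing 5 successes and 4 failures updates Beta(2.5, 3.9) by adding the success and failure counts to the two shape parameters: α = 2.5+5 = 7.5, β = 3.9+4 = 7.9.
E[θ | data] = 7.5/(7.5+7.9) = 0.487.

Posterior: Beta(7.5, 7.9); mean ≈ 0.487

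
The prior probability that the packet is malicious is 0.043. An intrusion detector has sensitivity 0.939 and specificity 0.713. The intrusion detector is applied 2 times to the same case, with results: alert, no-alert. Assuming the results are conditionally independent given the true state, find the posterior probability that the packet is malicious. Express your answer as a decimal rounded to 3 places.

With H the event that the packet is malicious, the joint likelihood of the observed sequence is P(data|H) = 0.939·0.061 = 0.057279 and P(data|¬H) = 0.287·0.713 = 0.20463.
Bayes: P(H|data) = 0.043·0.057279 / (0.043·0.057279 + 0.957·0.20463) = 0.0024630/0.19829 = 0.0124.

Posterior P(H) ≈ 0.012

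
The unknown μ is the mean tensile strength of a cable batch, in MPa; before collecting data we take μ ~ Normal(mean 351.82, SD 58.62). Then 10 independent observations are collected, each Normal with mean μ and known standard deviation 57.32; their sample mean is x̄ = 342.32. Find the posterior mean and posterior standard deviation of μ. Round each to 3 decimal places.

Prior precision 1/τ₀² = 1/58.62² = 0.00029101; data precision n/σ² = 10/57.32² = 0.00304360.
Posterior precision = 0.00029101 + 0.00304360 = 0.00333461, giving posterior SD = 1/√0.00333461 = 17.317.
Posterior mean = (0.00029101·351.82 + 0.00304360·342.32) / 0.00333461 = 343.149.

Posterior mean ≈ 343.149; posterior SD ≈ 17.317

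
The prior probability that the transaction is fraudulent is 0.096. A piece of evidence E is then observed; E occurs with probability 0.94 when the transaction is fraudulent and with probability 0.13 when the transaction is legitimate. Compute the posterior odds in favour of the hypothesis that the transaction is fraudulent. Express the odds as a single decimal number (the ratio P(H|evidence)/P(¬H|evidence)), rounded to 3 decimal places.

Prior odds = 0.096/(1−0.096) = 0.10619.
Likelihood ratio for E = 0.94/0.13 = 7.2308.
Posterior odds = prior odds × LR = 0.76787.

Posterior odds ≈ 0.768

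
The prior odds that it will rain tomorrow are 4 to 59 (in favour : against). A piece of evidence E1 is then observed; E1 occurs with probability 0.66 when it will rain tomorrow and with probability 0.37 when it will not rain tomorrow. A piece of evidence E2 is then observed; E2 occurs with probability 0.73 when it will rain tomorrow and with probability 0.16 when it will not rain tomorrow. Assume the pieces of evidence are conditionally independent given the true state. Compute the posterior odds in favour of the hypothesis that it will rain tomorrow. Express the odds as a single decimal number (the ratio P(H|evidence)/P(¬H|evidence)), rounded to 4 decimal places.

Posterior odds ≈ 0.5518

Prior odds = 4/59 = 0.067797. In log-odds, ln(0.067797) = -2.6912.
Add log likelihood ratios: ln(1.7838) + ln(4.5625) = 2.0966.
Posterior log-odds = -0.59464, so posterior odds = exp(-0.59464) = 0.55176.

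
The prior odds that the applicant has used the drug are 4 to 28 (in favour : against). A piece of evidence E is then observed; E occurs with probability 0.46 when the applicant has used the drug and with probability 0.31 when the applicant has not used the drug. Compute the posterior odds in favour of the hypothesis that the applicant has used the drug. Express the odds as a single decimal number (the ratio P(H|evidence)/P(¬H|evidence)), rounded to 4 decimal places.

Posterior odds ≈ 0.2120

Prior odds = 4/28 = 0.14286. In log-odds, ln(0.14286) = -1.9459.
Add log likelihood ratio: ln(1.4839) = 0.39465.
Posterior log-odds = -1.5513, so posterior odds = exp(-1.5513) = 0.21198.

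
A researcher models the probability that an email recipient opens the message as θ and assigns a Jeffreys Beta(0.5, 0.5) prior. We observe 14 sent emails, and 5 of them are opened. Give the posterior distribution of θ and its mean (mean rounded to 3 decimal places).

Posterior: Beta(5.5, 9.5); mean ≈ 0.367

The binomial likelihood is conjugate to the Beta prior: with 5 successes and 9 failures, the posterior is Beta(0.5+5, 0.5+9) = Beta(5.5, 9.5).
Posterior mean = α/(α+β) = 5.5/15 = 0.367.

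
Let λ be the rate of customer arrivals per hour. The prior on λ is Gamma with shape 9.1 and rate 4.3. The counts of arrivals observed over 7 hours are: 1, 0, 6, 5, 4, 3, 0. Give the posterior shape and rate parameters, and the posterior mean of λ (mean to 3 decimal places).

The Poisson likelihood adds the total count to the shape and the number of exposure periods to the rate. Here ∑xᵢ = 19 and n = 7, so shape 9.1→28.1 and rate 4.3→11.3.
E[λ | data] = 28.1/11.3 = 2.487.

Posterior: Gamma(shape=28.1, rate=11.3); mean ≈ 2.487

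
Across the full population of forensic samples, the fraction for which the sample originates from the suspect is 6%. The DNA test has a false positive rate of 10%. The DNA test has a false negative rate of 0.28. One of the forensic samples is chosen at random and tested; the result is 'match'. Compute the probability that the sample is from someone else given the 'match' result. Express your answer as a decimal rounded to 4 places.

P(¬H | E) ≈ 0.6851

Write H for 'the sample originates from the suspect'. Prior odds H:¬H = 0.06/0.94 = 0.063830. For the 'match' outcome, the likelihood ratio is 0.72/0.1 = 7.2000.
Posterior odds = 0.063830 × 7.2000 = 0.45957, so P(H|E) = 0.45957/(1+0.45957) = 0.3149. Then P(¬H|E) = 1 − 0.3149 = 0.6851.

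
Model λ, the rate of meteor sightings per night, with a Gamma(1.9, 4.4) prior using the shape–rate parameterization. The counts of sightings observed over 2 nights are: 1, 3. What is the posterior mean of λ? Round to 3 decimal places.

Posterior mean ≈ 0.922

Total count ∑xᵢ = 4 over n = 2 nights.
Gamma is conjugate to the Poisson likelihood: posterior is Gamma(shape = 1.9+4 = 5.9, rate = 4.4+2 = 6.4).
Posterior mean = shape/rate = 5.9/6.4 = 0.922.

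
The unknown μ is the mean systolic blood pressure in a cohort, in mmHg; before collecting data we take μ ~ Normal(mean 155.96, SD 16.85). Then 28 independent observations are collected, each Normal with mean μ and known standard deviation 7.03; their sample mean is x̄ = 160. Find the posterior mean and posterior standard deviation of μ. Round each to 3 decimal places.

With known σ, the Normal prior is conjugate. Weight on the data is w = (n/σ²)/(n/σ² + 1/τ₀²) = 0.566562/(0.566562+0.00352209) = 0.99382.
Posterior mean = w·x̄ + (1−w)·μ₀ = 0.99382·160 + 0.0061782·155.96 = 159.975. Posterior variance = 1/(0.566562+0.00352209) = 1.75413, so SD = 1.324.

Posterior mean ≈ 159.975; posterior SD ≈ 1.324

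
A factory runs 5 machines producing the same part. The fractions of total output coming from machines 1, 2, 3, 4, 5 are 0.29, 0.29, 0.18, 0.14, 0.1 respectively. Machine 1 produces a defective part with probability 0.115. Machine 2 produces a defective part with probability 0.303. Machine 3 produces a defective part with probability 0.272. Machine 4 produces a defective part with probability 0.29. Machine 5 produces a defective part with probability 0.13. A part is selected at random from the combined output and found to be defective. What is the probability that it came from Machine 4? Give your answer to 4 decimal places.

Posterior probability ≈ 0.1814

P(defective|M1) = 0.115; P(defective|M2) = 0.303; P(defective|M3) = 0.272; P(defective|M4) = 0.29; P(defective|M5) = 0.13.
Prior × likelihood for each source: 0.29·0.115=0.03335, 0.29·0.303=0.08787, 0.18·0.272=0.04896, 0.14·0.29=0.04060, 0.1·0.13=0.01300. Summing gives P(defective) = 0.22378.
P(Machine 4 | defective) = 0.04060 / 0.22378 = 0.1814.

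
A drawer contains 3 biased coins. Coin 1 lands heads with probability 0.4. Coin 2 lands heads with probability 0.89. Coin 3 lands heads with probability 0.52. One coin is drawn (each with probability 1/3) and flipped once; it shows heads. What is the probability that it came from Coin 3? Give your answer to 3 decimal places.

Posterior probability ≈ 0.287

Tabulate prior·likelihood by source: [1] prior 0.333333, lik 0.4, product 0.1333; [2] prior 0.333333, lik 0.89, product 0.2967; [3] prior 0.333333, lik 0.52, product 0.1733.
Normalizing constant = 0.60333; the posterior for Coin 3 is its product over the sum, 0.1733/0.60333 = 0.287.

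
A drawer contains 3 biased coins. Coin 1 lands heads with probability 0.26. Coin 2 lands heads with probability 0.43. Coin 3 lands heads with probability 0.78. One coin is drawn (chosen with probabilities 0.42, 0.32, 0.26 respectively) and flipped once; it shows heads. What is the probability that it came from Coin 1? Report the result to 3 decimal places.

P(heads|C1) = 0.26; P(heads|C2) = 0.43; P(heads|C3) = 0.78.
Prior × likelihood for each source: 0.42·0.26=0.1092, 0.32·0.43=0.1376, 0.26·0.78=0.2028. Summing gives P(heads) = 0.44960.
P(Coin 1 | heads) = 0.1092 / 0.44960 = 0.243.

Posterior probability ≈ 0.243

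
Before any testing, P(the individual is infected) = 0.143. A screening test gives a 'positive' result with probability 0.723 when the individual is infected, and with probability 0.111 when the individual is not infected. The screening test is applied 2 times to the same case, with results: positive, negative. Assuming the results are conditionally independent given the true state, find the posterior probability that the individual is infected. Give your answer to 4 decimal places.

Let H be the event that the individual is infected; start with P(H) = 0.143. P('positive'|H) = 0.723, P('positive'|¬H) = 0.111.
Update on result 1 ('positive'): P(H) ← 0.723·0.1430 / (0.723·0.1430 + 0.111·0.8570) = 0.10339/0.19852 = 0.5208.
Update on result 2 ('negative'): P(H) ← 0.277·0.5208 / (0.277·0.5208 + 0.889·0.4792) = 0.14426/0.57026 = 0.2530.

Posterior P(H) ≈ 0.2530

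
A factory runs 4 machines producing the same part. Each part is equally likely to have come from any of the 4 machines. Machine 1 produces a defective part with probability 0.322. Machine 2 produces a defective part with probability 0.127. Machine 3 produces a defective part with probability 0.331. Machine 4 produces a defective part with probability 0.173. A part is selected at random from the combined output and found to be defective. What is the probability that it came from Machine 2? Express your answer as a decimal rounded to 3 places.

Posterior probability ≈ 0.133

P(defective|M1) = 0.322; P(defective|M2) = 0.127; P(defective|M3) = 0.331; P(defective|M4) = 0.173.
Prior × likelihood for each source: 0.25·0.322=0.08050, 0.25·0.127=0.03175, 0.25·0.331=0.08275, 0.25·0.173=0.04325. Summing gives P(defective) = 0.23825.
P(Machine 2 | defective) = 0.03175 / 0.23825 = 0.133.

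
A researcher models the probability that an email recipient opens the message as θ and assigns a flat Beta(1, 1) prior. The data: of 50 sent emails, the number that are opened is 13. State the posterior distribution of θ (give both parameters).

Posterior: Beta(14, 38)

Observing 13 successes and 37 failures updates Beta(1, 1) by adding the success and failure counts to the two shape parameters: α = 1+13 = 14, β = 1+37 = 38.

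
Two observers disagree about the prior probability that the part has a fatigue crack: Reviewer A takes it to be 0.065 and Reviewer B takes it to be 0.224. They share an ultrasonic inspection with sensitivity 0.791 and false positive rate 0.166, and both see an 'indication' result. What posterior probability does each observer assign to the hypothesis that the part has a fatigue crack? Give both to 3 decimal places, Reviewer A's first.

The likelihood ratio for an 'indication' result is 0.791/0.166 = 4.7651.
Reviewer A: prior odds 0.065/0.935 = 0.069519; posterior odds 0.33126; posterior probability 0.249.
Reviewer B: prior odds 0.224/0.776 = 0.28866; posterior odds 1.3755; posterior probability 0.579.

Reviewer A: 0.249; Reviewer B: 0.579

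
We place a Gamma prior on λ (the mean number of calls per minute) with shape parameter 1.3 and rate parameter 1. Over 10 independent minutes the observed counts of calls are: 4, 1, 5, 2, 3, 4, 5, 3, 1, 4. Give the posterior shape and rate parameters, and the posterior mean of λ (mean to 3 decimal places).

Posterior: Gamma(shape=33.3, rate=11); mean ≈ 3.027

The Poisson likelihood adds the total count to the shape and the number of exposure periods to the rate. Here ∑xᵢ = 32 and n = 10, so shape 1.3→33.3 and rate 1→11.
Posterior mean = shape/rate = 33.3/11 = 3.027.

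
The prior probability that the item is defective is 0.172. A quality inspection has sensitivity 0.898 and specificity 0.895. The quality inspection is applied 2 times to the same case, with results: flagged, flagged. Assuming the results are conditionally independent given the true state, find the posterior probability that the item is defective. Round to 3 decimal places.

Let H be the event that the item is defective; start with P(H) = 0.172. P('flagged'|H) = 0.898, P('flagged'|¬H) = 0.105.
Update on result 1 ('flagged'): P(H) ← 0.898·0.1720 / (0.898·0.1720 + 0.105·0.8280) = 0.15446/0.24140 = 0.6398.
Update on result 2 ('flagged'): P(H) ← 0.898·0.6398 / (0.898·0.6398 + 0.105·0.3602) = 0.57458/0.61240 = 0.9382.

Posterior P(H) ≈ 0.938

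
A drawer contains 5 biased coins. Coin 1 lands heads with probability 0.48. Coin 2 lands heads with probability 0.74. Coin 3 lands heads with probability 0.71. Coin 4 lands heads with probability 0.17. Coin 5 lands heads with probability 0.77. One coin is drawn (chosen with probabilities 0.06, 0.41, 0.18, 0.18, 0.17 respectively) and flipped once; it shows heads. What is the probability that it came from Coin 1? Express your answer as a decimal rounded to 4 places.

Posterior probability ≈ 0.0463

Tabulate prior·likelihood by source: [1] prior 0.06, lik 0.48, product 0.02880; [2] prior 0.41, lik 0.74, product 0.3034; [3] prior 0.18, lik 0.71, product 0.1278; [4] prior 0.18, lik 0.17, product 0.03060; [5] prior 0.17, lik 0.77, product 0.1309.
Normalizing constant = 0.62150; the posterior for Coin 1 is its product over the sum, 0.02880/0.62150 = 0.0463.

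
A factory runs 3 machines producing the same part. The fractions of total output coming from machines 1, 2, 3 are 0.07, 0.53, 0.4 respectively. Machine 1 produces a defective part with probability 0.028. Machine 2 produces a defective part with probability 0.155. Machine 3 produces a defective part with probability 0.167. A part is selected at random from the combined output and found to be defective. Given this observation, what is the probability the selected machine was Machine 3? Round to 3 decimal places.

Posterior probability ≈ 0.443

Tabulate prior·likelihood by source: [1] prior 0.07, lik 0.028, product 0.001960; [2] prior 0.53, lik 0.155, product 0.08215; [3] prior 0.4, lik 0.167, product 0.06680.
Normalizing constant = 0.15091; the posterior for Machine 3 is its product over the sum, 0.06680/0.15091 = 0.443.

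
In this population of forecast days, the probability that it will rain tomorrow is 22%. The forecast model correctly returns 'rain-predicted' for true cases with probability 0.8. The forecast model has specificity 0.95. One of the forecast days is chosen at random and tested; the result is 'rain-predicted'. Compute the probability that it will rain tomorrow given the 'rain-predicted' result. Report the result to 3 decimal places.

Let H be the event that it will rain tomorrow. P(H) = 0.22, so P(¬H) = 0.78. With E the 'rain-predicted' result, P(E|H) = 0.8 and P(E|¬H) = 0.05.
P(E) = 0.8·0.22 + 0.05·0.78 = 0.17600 + 0.039000 = 0.21500.
By Bayes' theorem, P(H|E) = 0.17600 / 0.21500 = 0.819.

P(H | E) ≈ 0.819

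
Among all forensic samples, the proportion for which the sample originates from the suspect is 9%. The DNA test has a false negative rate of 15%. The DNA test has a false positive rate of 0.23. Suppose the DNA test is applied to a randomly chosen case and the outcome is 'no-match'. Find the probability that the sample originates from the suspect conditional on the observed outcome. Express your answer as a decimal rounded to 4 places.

Write H for 'the sample originates from the suspect'. Prior odds H:¬H = 0.09/0.91 = 0.098901. For the 'no-match' outcome, the likelihood ratio is 0.15/0.77 = 0.19481.
Posterior odds = 0.098901 × 0.19481 = 0.019266, so P(H|E) = 0.019266/(1+0.019266) = 0.0189.

P(H | E) ≈ 0.0189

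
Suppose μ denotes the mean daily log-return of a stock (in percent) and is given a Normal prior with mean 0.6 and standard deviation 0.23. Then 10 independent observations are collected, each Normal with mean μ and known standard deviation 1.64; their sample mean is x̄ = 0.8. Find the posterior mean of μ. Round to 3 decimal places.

With known σ, the Normal prior is conjugate. Weight on the data is w = (n/σ²)/(n/σ² + 1/τ₀²) = 3.71802/(3.71802+18.9036) = 0.16436.
Posterior mean = w·x̄ + (1−w)·μ₀ = 0.16436·0.8 + 0.83564·0.6 = 0.633.

Posterior mean ≈ 0.633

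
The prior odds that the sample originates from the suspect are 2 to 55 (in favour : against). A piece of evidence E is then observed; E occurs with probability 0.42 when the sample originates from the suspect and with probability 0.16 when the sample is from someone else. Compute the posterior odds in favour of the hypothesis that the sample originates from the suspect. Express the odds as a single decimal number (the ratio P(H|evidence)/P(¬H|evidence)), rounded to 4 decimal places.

Posterior odds ≈ 0.0955

Prior odds = 2/55 = 0.036364. In log-odds, ln(0.036364) = -3.3142.
Add log likelihood ratio: ln(2.6250) = 0.96508.
Posterior log-odds = -2.3491, so posterior odds = exp(-2.3491) = 0.095455.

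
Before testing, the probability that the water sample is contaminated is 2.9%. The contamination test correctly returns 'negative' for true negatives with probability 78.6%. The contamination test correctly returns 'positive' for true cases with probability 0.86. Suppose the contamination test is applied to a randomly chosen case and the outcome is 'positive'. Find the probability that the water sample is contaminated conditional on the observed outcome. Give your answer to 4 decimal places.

Write H for 'the water sample is contaminated'. Prior odds H:¬H = 0.029/0.971 = 0.029866. For the 'positive' outcome, the likelihood ratio is 0.86/0.214 = 4.0187.
Posterior odds = 0.029866 × 4.0187 = 0.12002, so P(H|E) = 0.12002/(1+0.12002) = 0.1072.

P(H | E) ≈ 0.1072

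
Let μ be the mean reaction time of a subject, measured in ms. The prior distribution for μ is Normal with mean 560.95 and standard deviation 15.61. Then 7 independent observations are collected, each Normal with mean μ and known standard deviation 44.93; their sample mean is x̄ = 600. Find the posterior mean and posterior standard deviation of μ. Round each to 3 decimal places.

Posterior mean ≈ 578.834; posterior SD ≈ 11.492

Prior precision 1/τ₀² = 1/15.61² = 0.00410388; data precision n/σ² = 7/44.93² = 0.00346757.
Posterior precision = 0.00410388 + 0.00346757 = 0.00757145, giving posterior SD = 1/√0.00757145 = 11.492.
Posterior mean = (0.00410388·560.95 + 0.00346757·600) / 0.00757145 = 578.834.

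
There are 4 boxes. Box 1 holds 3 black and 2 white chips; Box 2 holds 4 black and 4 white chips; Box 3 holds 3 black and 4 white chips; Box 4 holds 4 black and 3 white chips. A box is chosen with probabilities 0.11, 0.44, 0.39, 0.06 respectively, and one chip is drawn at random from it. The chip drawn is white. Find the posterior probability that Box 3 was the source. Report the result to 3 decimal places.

Tabulate prior·likelihood by source: [1] prior 0.11, lik 0.4, product 0.04400; [2] prior 0.44, lik 0.5, product 0.2200; [3] prior 0.39, lik 0.5714, product 0.2229; [4] prior 0.06, lik 0.4286, product 0.02571.
Normalizing constant = 0.51257; the posterior for Box 3 is its product over the sum, 0.2229/0.51257 = 0.435.

Posterior probability ≈ 0.435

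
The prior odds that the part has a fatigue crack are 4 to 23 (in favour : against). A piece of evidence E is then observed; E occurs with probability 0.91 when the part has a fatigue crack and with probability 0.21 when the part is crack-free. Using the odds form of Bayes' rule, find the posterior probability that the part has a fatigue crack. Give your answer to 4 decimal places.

Posterior probability ≈ 0.4298

Prior odds = 4/23 = 0.17391. In log-odds, ln(0.17391) = -1.7492.
Add log likelihood ratio: ln(4.3333) = 1.4663.
Posterior log-odds = -0.28286, so posterior odds = exp(-0.28286) = 0.75362. Converting, P(H|E) = 0.75362/1.7536 = 0.4298.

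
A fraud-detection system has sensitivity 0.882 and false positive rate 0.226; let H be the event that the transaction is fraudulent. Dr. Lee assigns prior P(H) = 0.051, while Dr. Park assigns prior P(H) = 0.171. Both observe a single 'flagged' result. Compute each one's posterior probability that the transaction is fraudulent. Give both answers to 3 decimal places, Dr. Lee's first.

P('+'|H) = 0.882, P('+'|¬H) = 0.226.
Dr. Lee: numerator 0.882·0.051 = 0.044982; evidence = 0.044982+0.226·0.949 = 0.25946; posterior = 0.173.
Dr. Park: numerator 0.882·0.171 = 0.15082; evidence = 0.15082+0.226·0.829 = 0.33818; posterior = 0.446.

Dr. Lee: 0.173; Dr. Park: 0.446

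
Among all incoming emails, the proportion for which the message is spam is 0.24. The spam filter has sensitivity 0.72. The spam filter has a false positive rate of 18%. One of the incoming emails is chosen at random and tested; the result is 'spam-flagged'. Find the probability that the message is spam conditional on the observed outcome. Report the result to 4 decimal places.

Write H for 'the message is spam'. Prior odds H:¬H = 0.24/0.76 = 0.31579. For the 'spam-flagged' outcome, the likelihood ratio is 0.72/0.18 = 4.0000.
Posterior odds = 0.31579 × 4.0000 = 1.2632, so P(H|E) = 1.2632/(1+1.2632) = 0.5581.

P(H | E) ≈ 0.5581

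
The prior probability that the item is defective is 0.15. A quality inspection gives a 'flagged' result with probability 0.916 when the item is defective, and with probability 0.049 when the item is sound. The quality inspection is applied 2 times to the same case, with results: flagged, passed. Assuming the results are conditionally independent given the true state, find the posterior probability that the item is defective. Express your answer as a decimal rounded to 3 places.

Posterior P(H) ≈ 0.226

With H the event that the item is defective, the joint likelihood of the observed sequence is P(data|H) = 0.916·0.084 = 0.076944 and P(data|¬H) = 0.049·0.951 = 0.046599.
Bayes: P(H|data) = 0.15·0.076944 / (0.15·0.076944 + 0.85·0.046599) = 0.011542/0.051151 = 0.2256.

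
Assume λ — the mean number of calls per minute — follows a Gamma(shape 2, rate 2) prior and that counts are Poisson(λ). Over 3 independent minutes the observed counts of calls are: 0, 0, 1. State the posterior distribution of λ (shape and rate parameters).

Posterior: Gamma(shape=3, rate=5)

The Poisson likelihood adds the total count to the shape and the number of exposure periods to the rate. Here ∑xᵢ = 1 and n = 3, so shape 2→3 and rate 2→5.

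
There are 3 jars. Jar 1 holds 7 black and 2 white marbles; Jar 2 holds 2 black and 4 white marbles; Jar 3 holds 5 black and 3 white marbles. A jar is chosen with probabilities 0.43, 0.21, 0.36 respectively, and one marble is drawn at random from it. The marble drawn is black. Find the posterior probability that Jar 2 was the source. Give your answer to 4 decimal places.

Posterior probability ≈ 0.1112

Tabulate prior·likelihood by source: [1] prior 0.43, lik 0.7778, product 0.3344; [2] prior 0.21, lik 0.3333, product 0.07000; [3] prior 0.36, lik 0.625, product 0.2250.
Normalizing constant = 0.62944; the posterior for Jar 2 is its product over the sum, 0.07000/0.62944 = 0.1112.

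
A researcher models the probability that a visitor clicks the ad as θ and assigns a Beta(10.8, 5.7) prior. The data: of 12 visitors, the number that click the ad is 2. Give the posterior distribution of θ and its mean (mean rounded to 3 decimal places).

Posterior: Beta(12.8, 15.7); mean ≈ 0.449

Observing 2 successes and 10 failures updates Beta(10.8, 5.7) by adding the success and failure counts to the two shape parameters: α = 10.8+2 = 12.8, β = 5.7+10 = 15.7.
E[θ | data] = 12.8/(12.8+15.7) = 0.449.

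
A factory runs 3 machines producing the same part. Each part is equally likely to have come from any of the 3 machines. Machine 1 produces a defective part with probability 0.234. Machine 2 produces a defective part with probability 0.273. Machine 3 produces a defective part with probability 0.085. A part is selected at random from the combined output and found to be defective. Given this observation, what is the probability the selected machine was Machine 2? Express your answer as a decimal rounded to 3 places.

P(defective|M1) = 0.234; P(defective|M2) = 0.273; P(defective|M3) = 0.085.
Prior × likelihood for each source: 0.333333·0.234=0.07800, 0.333333·0.273=0.09100, 0.333333·0.085=0.02833. Summing gives P(defective) = 0.19733.
P(Machine 2 | defective) = 0.09100 / 0.19733 = 0.461.

Posterior probability ≈ 0.461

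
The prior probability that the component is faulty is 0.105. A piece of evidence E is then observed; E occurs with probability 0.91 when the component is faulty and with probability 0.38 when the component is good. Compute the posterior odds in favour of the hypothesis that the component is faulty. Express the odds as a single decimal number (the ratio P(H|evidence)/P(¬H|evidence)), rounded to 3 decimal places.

Posterior odds ≈ 0.281

Prior odds = 0.105/(1−0.105) = 0.11732. In log-odds, ln(0.11732) = -2.1429.
Add log likelihood ratio: ln(2.3947) = 0.87327.
Posterior log-odds = -1.2696, so posterior odds = exp(-1.2696) = 0.28095.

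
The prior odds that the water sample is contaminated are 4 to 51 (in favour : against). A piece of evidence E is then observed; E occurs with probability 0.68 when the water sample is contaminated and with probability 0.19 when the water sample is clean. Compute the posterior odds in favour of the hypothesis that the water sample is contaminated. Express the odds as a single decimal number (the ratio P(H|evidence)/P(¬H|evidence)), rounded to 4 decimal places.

Posterior odds ≈ 0.2807

Prior odds = 4/51 = 0.078431. In log-odds, ln(0.078431) = -2.5455.
Add log likelihood ratio: ln(3.5789) = 1.2751.
Posterior log-odds = -1.2705, so posterior odds = exp(-1.2705) = 0.28070.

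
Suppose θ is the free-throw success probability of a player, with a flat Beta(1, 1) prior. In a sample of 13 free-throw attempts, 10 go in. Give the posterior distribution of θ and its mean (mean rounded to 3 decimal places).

The binomial likelihood is conjugate to the Beta prior: with 10 successes and 3 failures, the posterior is Beta(1+10, 1+3) = Beta(11, 4).
Posterior mean = α/(α+β) = 11/15 = 0.733.

Posterior: Beta(11, 4); mean ≈ 0.733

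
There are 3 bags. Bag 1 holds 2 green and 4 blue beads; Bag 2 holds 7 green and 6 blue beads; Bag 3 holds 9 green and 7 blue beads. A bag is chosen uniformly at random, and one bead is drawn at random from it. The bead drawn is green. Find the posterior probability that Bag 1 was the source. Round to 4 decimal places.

P(green|Bag 1) = 0.3333; P(green|Bag 2) = 0.5385; P(green|Bag 3) = 0.5625.
Prior × likelihood for each source: 0.333333·0.3333=0.1111, 0.333333·0.5385=0.1795, 0.333333·0.5625=0.1875. Summing gives P(green) = 0.47810.
P(Bag 1 | green) = 0.1111 / 0.47810 = 0.2324.

Posterior probability ≈ 0.2324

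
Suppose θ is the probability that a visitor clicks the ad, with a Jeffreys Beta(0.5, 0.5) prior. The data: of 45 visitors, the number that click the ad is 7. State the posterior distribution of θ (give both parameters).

Posterior: Beta(7.5, 38.5)

Observing 7 successes and 38 failures updates Beta(0.5, 0.5) by adding the success and failure counts to the two shape parameters: α = 0.5+7 = 7.5, β = 0.5+38 = 38.5.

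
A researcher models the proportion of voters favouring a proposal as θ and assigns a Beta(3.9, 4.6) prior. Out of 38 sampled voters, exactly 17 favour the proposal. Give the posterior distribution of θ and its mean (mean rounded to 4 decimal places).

Observing 17 successes and 21 failures updates Beta(3.9, 4.6) by adding the success and failure counts to the two shape parameters: α = 3.9+17 = 20.9, β = 4.6+21 = 25.6.
E[θ | data] = 20.9/(20.9+25.6) = 0.4495.

Posterior: Beta(20.9, 25.6); mean ≈ 0.4495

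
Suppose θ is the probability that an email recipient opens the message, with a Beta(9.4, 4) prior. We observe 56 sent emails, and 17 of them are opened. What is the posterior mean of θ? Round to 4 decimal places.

Posterior mean ≈ 0.3804

Observing 17 successes and 39 failures updates Beta(9.4, 4) by adding the success and failure counts to the two shape parameters: α = 9.4+17 = 26.4, β = 4+39 = 43.
E[θ | data] = 26.4/(26.4+43) = 0.3804.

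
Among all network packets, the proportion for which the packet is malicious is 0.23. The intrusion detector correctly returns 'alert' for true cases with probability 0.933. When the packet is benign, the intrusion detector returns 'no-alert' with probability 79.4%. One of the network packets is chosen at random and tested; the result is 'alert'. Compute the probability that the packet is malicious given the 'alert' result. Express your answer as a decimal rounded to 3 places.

Write H for 'the packet is malicious'. Prior odds H:¬H = 0.23/0.77 = 0.29870. For the 'alert' outcome, the likelihood ratio is 0.933/0.206 = 4.5291.
Posterior odds = 0.29870 × 4.5291 = 1.3529, so P(H|E) = 1.3529/(1+1.3529) = 0.575.

P(H | E) ≈ 0.575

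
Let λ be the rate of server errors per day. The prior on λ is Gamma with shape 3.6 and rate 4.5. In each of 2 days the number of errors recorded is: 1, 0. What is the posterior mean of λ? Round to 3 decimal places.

Posterior mean ≈ 0.708

The Poisson likelihood adds the total count to the shape and the number of exposure periods to the rate. Here ∑xᵢ = 1 and n = 2, so shape 3.6→4.6 and rate 4.5→6.5.
Posterior mean = shape/rate = 4.6/6.5 = 0.708.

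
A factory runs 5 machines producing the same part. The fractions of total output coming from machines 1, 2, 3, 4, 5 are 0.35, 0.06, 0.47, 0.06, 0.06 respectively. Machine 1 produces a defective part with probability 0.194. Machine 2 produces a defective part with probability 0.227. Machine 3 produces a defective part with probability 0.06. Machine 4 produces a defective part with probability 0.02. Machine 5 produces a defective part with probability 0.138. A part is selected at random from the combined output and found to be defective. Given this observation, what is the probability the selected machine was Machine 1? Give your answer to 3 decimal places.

Posterior probability ≈ 0.570

Tabulate prior·likelihood by source: [1] prior 0.35, lik 0.194, product 0.06790; [2] prior 0.06, lik 0.227, product 0.01362; [3] prior 0.47, lik 0.06, product 0.02820; [4] prior 0.06, lik 0.02, product 0.001200; [5] prior 0.06, lik 0.138, product 0.008280.
Normalizing constant = 0.11920; the posterior for Machine 1 is its product over the sum, 0.06790/0.11920 = 0.570.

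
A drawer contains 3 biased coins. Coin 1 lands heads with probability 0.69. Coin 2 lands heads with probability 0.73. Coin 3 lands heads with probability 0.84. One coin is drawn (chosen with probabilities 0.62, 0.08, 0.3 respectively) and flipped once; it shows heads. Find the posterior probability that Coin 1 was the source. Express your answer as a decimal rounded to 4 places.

P(heads|C1) = 0.69; P(heads|C2) = 0.73; P(heads|C3) = 0.84.
Prior × likelihood for each source: 0.62·0.69=0.4278, 0.08·0.73=0.05840, 0.3·0.84=0.2520. Summing gives P(heads) = 0.73820.
P(Coin 1 | heads) = 0.4278 / 0.73820 = 0.5795.

Posterior probability ≈ 0.5795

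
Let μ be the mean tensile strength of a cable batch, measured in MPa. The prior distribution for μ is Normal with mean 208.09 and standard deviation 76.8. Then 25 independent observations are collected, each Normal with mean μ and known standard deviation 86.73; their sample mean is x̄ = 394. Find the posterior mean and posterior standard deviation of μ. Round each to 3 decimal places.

Posterior mean ≈ 384.977; posterior SD ≈ 16.920

Prior precision 1/τ₀² = 1/76.8² = 0.00016954; data precision n/σ² = 25/86.73² = 0.00332354.
Posterior precision = 0.00016954 + 0.00332354 = 0.00349309, giving posterior SD = 1/√0.00349309 = 16.920.
Posterior mean = (0.00016954·208.09 + 0.00332354·394) / 0.00349309 = 384.977.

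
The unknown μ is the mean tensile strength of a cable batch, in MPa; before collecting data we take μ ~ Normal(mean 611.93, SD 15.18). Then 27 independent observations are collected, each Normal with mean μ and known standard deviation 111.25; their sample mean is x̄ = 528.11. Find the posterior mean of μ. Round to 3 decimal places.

Posterior mean ≈ 583.890

With known σ, the Normal prior is conjugate. Weight on the data is w = (n/σ²)/(n/σ² + 1/τ₀²) = 0.00218154/(0.00218154+0.00433967) = 0.33453.
Posterior mean = w·x̄ + (1−w)·μ₀ = 0.33453·528.11 + 0.66547·611.93 = 583.890.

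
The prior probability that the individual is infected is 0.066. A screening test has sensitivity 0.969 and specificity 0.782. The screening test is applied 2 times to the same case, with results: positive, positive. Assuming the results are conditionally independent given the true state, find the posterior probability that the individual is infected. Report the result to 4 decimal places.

Posterior P(H) ≈ 0.5827

With H the event that the individual is infected, the joint likelihood of the observed sequence is P(data|H) = 0.969·0.969 = 0.93896 and P(data|¬H) = 0.218·0.218 = 0.047524.
Bayes: P(H|data) = 0.066·0.93896 / (0.066·0.93896 + 0.934·0.047524) = 0.061971/0.10636 = 0.5827.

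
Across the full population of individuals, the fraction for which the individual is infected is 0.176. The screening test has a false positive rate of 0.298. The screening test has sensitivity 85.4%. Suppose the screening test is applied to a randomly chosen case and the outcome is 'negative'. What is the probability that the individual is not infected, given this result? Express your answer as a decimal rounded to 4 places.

Let H be the event that the individual is infected. P(H) = 0.176, so P(¬H) = 0.824. With E the 'negative' result, P(E|H) = 0.146 and P(E|¬H) = 0.702.
P(E) = 0.146·0.176 + 0.702·0.824 = 0.025696 + 0.57845 = 0.60414.
By Bayes' theorem, P(H|E) = 0.025696 / 0.60414 = 0.0425. Hence P(¬H|E) = 1 − 0.0425 = 0.9575.

P(¬H | E) ≈ 0.9575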